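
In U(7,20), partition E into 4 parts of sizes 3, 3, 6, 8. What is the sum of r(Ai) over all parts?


r(Ai) = min(|Ai|, 7) for each part.
Sum = min(3,7) + min(3,7) + min(6,7) + min(8,7)
    = 3 + 3 + 6 + 7
    = 19.

19


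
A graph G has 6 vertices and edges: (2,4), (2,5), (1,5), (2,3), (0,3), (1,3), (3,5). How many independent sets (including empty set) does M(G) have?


An independent set in a graphic matroid is an acyclic edge subset.
G has 6 vertices and 7 edges.
Enumerate all 2^7 = 128 subsets, checking for acyclicity.
Total independent sets = 96.

96


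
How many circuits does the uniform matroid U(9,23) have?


In U(9,23), circuits are the (10)-element subsets.
Any set of 10 elements is dependent, and removing any one element gives
an independent set of size 9, so it is a minimal dependent set.
Number of circuits = C(23,10) = 23! / (10! * 13!) = 1144066.

1144066


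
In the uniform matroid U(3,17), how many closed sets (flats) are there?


Flats of U(3,17): every subset of size < 3 is a flat, plus E itself.
Count = (17 choose 0) + (17 choose 1) + (17 choose 2) + 1
     = 1 + 17 + 136 + 1
     = 155.

155


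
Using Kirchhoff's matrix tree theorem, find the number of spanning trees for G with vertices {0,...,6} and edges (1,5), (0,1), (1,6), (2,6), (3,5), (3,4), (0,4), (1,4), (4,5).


By Kirchhoff's matrix tree theorem, the number of spanning trees equals
the determinant of any cofactor of the Laplacian matrix L.
G has 7 vertices and 9 edges.
Computing the (6 x 6) cofactor determinant gives 21.

21


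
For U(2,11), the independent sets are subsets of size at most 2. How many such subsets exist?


Independent sets of U(2,11) are all subsets of size <= 2.
Count = (11 choose 0) + (11 choose 1) + (11 choose 2)
     = 1 + 11 + 55
     = 67.

67


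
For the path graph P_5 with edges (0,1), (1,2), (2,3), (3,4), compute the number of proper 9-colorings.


P(P_5, k) = k * (k-1)^(4).
P(9) = 9 * 8^4 = 9 * 4096 = 36864.

36864


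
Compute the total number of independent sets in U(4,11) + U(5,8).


For a direct sum, |I(M1+M2)| = |I(M1)| * |I(M2)|.
|I(U(4,11))| = sum C(11,k) for k=0..4 = 562.
|I(U(5,8))| = sum C(8,k) for k=0..5 = 219.
Total = 562 * 219 = 123078.

123078


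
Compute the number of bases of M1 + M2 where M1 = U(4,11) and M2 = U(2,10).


Bases of a direct sum M1 + M2: |B| = |B(M1)| * |B(M2)|.
|B(U(4,11))| = C(11,4) = 330.
|B(U(2,10))| = C(10,2) = 45.
Total bases = 330 * 45 = 14850.

14850


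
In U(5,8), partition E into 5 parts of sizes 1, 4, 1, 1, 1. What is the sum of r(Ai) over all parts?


r(Ai) = min(|Ai|, 5) for each part.
Sum = min(1,5) + min(4,5) + min(1,5) + min(1,5) + min(1,5)
    = 1 + 4 + 1 + 1 + 1
    = 8.

8


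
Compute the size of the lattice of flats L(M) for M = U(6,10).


Flats of U(6,10): every subset of size < 6 is a flat, plus E itself.
Count = C(10,0) + C(10,1) + C(10,2) + C(10,3) + C(10,4) + C(10,5) + 1
     = 1 + 10 + 45 + 120 + 210 + 252 + 1
     = 639.

639


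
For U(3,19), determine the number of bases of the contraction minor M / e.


Contracting e from U(3,19) gives U(2,18).
Bases of U(2,18) = (18 choose 2) = 153.

153


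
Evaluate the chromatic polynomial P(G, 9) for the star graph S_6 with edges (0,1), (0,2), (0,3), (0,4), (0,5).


P(tree, k) = k * (k-1)^(5) for any tree on 6 vertices.
P(9) = 9 * 8^5 = 9 * 32768 = 294912.

294912


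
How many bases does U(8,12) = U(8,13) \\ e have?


Deleting e from U(8,13) gives U(8,12) since n > r.
Bases of U(8,12) = C(12,8) = 12! / (8! * 4!) = 495.

495


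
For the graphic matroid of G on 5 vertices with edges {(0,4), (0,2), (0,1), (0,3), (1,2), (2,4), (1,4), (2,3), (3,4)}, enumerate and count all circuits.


A circuit in a graphic matroid = edge set of a simple cycle.
G has 5 vertices and 9 edges.
Enumerating all minimal edge subsets forming cycles...
Total circuits found: 22.

22


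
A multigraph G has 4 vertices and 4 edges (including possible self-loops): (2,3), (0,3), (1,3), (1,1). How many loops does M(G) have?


In a graphic matroid, a loop is a self-loop edge (u,u) with rank 0.
Examining all 4 edges for self-loops...
Self-loops found: (1,1)
Number of loops = 1.

1


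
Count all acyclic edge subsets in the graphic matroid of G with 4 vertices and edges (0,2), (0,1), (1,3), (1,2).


An independent set in a graphic matroid is an acyclic edge subset.
G has 4 vertices and 4 edges.
Enumerate all 2^4 = 16 subsets, checking for acyclicity.
Total independent sets = 14.

14


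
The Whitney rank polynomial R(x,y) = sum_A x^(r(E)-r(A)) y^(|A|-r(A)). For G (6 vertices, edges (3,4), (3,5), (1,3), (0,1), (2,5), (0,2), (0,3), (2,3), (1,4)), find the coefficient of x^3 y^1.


R(x,y) = sum over A in 2^E of x^(r(E)-r(A)) * y^(|A|-r(A)).
G has 6 vertices, 9 edges. r(E) = 5.
Enumerate all 2^9 = 512 subsets.
Count subsets with r(E)-r(A)=3 and |A|-r(A)=1: 4.

4


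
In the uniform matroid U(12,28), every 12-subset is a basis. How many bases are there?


Bases of U(12,28) are all 12-element subsets of the 28-element ground set.
Number of bases = C(28,12).
C(28,12) = 30421755.

30421755


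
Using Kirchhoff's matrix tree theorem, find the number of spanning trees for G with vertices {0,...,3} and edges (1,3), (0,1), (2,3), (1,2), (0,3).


By Kirchhoff's matrix tree theorem, the number of spanning trees equals
the determinant of any cofactor of the Laplacian matrix L.
G has 4 vertices and 5 edges.
Computing the (3 x 3) cofactor determinant gives 8.

8


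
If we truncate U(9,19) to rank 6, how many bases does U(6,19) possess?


Truncating U(9,19) to rank 6 gives U(6,19).
Bases of U(6,19) are all 6-element subsets of 19 elements.
Number of bases = C(19,6) = 19! / (6! * 13!) = 27132.

27132


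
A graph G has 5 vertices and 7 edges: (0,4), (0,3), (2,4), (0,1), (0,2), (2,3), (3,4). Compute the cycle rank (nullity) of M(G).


Cycle rank (nullity) = |E| - r(M) = |E| - (|V| - c).
|E| = 7, |V| = 5, c = 1.
Nullity = 7 - (5 - 1) = 7 - 4 = 3.

3


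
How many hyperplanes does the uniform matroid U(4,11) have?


Hyperplanes of U(4,11) are flats of rank 3.
In a uniform matroid, these are exactly the (3)-element subsets.
Count = C(11,3) = (11 * 10 * 9) / (1 * 2 * 3) = 165.

165


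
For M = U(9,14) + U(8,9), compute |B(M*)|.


(M1+M2)* = M1* + M2*.
M1* = U(5,14), bases: C(14,5) = 2002.
M2* = U(1,9), bases: C(9,1) = 9.
|B(M*)| = 2002 * 9 = 18018.

18018


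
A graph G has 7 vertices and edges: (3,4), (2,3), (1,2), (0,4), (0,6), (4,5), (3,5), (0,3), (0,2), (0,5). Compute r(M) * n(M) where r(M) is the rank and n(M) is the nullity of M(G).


r(M) = |V| - c = 7 - 1 = 6.
nullity = |E| - r(M) = 10 - 6 = 4.
Product = 6 * 4 = 24.

24


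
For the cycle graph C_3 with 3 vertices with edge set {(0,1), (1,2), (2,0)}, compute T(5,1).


T(C_3; x,y) = x + x^2 + ... + x^(2) + y.
T(5,1) = 5^1 + 5^2 + 1
= 5 + 25 + 1
= 31.

31


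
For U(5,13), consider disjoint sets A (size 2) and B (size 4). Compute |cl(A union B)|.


|A union B| = 2 + 4 = 6 (disjoint).
In U(5,13), cl(S) = S if |S| < 5, else cl(S) = E.
Since 6 >= 5, cl(A union B) = E.
|cl(A union B)| = 13.

13


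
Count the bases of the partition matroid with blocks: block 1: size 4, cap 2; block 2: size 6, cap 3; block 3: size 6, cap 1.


A basis picks exactly ci elements from block i.
Number of bases = product of C(|Si|, ci).
= C(4,2) * C(6,3) * C(6,1)
= 6 * 20 * 6
= 720.

720


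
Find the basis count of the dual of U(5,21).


The dual of U(r,n) is U(n-r, n) = U(16,21).
Bases of U(16,21) are all (16)-element subsets.
|B(M*)| = C(21,16) = 20349.

20349


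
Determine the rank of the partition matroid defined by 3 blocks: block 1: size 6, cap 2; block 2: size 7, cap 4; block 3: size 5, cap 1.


Rank of a partition matroid = sum of min(|Si|, ci) for each block.
= min(6,2) + min(7,4) + min(5,1)
= 2 + 4 + 1
= 7.

7


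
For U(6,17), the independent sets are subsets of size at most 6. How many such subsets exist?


Independent sets of U(6,17) are all subsets of size <= 6.
Count = C(17,0) + C(17,1) + C(17,2) + C(17,3) + C(17,4) + C(17,5) + C(17,6)
     = 1 + 17 + 136 + 680 + 2380 + 6188 + 12376
     = 21778.

21778


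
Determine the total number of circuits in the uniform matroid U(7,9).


In U(7,9), circuits are the (8)-element subsets.
Any set of 8 elements is dependent, and removing any one element gives
an independent set of size 7, so it is a minimal dependent set.
Number of circuits = C(9,8) = 9! / (8! * 1!) = 9.

9


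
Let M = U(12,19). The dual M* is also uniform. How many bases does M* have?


The dual of U(r,n) is U(n-r, n) = U(7,19).
Bases of U(7,19) are all (7)-element subsets.
|B(M*)| = C(19,7) = 50388.

50388


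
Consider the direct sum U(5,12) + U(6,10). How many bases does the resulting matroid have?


Bases of a direct sum M1 + M2: |B| = |B(M1)| * |B(M2)|.
|B(U(5,12))| = C(12,5) = 792.
|B(U(6,10))| = C(10,6) = 210.
Total bases = 792 * 210 = 166320.

166320


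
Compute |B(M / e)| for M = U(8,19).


Contracting e from U(8,19) gives U(7,18).
Bases of U(7,18) = C(18,7) = 31824.

31824


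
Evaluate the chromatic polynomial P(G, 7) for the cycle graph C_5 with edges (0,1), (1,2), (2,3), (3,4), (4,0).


P(C_5, k) = (k-1)^5 + (-1)^5*(k-1).
P(7) = (6)^5 - 6
= 7776 - 6 = 7770.

7770


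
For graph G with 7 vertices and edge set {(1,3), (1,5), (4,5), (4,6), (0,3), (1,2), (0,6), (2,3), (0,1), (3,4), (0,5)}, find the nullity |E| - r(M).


Cycle rank (nullity) = |E| - r(M) = |E| - (|V| - c).
|E| = 11, |V| = 7, c = 1.
Nullity = 11 - (7 - 1) = 11 - 6 = 5.

5


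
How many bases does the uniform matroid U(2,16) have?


Bases of U(2,16) are all 2-element subsets of the 16-element ground set.
Number of bases = C(16,2).
C(16,2) = (16 * 15) / (1 * 2) = 120.

120


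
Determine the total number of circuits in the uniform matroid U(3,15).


In U(3,15), circuits are the (4)-element subsets.
Any set of 4 elements is dependent, and removing any one element gives
an independent set of size 3, so it is a minimal dependent set.
Number of circuits = C(15,4) = 15! / (4! * 11!) = 1365.

1365


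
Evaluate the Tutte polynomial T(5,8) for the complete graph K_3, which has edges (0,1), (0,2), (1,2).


T(K_3; x,y) = x^2 + x + y.
T(5,8) = 25 + 5 + 8 = 38.

38


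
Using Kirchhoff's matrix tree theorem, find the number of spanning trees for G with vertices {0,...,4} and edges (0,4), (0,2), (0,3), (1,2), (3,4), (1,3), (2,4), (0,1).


By Kirchhoff's matrix tree theorem, the number of spanning trees equals
the determinant of any cofactor of the Laplacian matrix L.
G has 5 vertices and 8 edges.
Computing the (4 x 4) cofactor determinant gives 45.

45


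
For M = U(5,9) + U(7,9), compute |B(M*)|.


(M1+M2)* = M1* + M2*.
M1* = U(4,9), bases: C(9,4) = 126.
M2* = U(2,9), bases: C(9,2) = 36.
|B(M*)| = 126 * 36 = 4536.

4536


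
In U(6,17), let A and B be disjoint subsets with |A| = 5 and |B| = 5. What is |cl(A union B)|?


|A union B| = 5 + 5 = 10 (disjoint).
In U(6,17), cl(S) = S if |S| < 6, else cl(S) = E.
Since 10 >= 6, cl(A union B) = E.
|cl(A union B)| = 17.

17


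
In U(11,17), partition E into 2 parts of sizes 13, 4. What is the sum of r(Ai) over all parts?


r(Ai) = min(|Ai|, 11) for each part.
Sum = min(13,11) + min(4,11)
    = 11 + 4
    = 15.

15


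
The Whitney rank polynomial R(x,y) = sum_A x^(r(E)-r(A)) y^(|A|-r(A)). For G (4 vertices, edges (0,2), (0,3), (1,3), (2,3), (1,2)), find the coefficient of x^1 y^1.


R(x,y) = sum over A in 2^E of x^(r(E)-r(A)) * y^(|A|-r(A)).
G has 4 vertices, 5 edges. r(E) = 3.
Enumerate all 2^5 = 32 subsets.
Count subsets with r(E)-r(A)=1 and |A|-r(A)=1: 2.

2


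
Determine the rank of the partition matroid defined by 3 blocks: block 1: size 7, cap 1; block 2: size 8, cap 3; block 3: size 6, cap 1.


Rank of a partition matroid = sum of min(|Si|, ci) for each block.
= min(7,1) + min(8,3) + min(6,1)
= 1 + 3 + 1
= 5.

5


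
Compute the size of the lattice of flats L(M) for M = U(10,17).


Flats of U(10,17): every subset of size < 10 is a flat, plus E itself.
Count = (17 choose 0) + (17 choose 1) + (17 choose 2) + (17 choose 3) + (17 choose 4) + (17 choose 5) + (17 choose 6) + (17 choose 7) + (17 choose 8) + (17 choose 9) + 1
     = 1 + 17 + 136 + 680 + 2380 + 6188 + 12376 + 19448 + 24310 + 24310 + 1
     = 89847.

89847


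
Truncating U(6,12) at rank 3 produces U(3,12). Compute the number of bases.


Truncating U(6,12) to rank 3 gives U(3,12).
Bases of U(3,12) are all 3-element subsets of 12 elements.
Number of bases = C(12,3) = (12 * 11 * 10) / (1 * 2 * 3) = 220.

220


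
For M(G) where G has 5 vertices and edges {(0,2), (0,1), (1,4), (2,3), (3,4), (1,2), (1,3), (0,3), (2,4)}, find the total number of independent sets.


An independent set in a graphic matroid is an acyclic edge subset.
G has 5 vertices and 9 edges.
Enumerate all 2^9 = 512 subsets, checking for acyclicity.
Total independent sets = 198.

198


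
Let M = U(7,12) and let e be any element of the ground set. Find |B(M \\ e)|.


Deleting e from U(7,12) gives U(7,11) since n > r.
Bases of U(7,11) = C(11,7) = 11! / (7! * 4!) = 330.

330


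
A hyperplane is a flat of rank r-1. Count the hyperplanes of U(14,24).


Hyperplanes of U(14,24) are flats of rank 13.
In a uniform matroid, these are exactly the (13)-element subsets.
Count = C(24,13) = 24! / (13! * 11!) = 2496144.

2496144


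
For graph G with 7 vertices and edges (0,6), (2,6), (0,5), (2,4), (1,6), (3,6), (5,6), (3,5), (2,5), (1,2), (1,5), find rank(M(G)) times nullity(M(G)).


r(M) = |V| - c = 7 - 1 = 6.
nullity = |E| - r(M) = 11 - 6 = 5.
Product = 6 * 5 = 30.

30


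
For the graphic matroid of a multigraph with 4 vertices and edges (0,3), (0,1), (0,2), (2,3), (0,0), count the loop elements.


In a graphic matroid, a loop is a self-loop edge (u,u) with rank 0.
Examining all 5 edges for self-loops...
Self-loops found: (0,0)
Number of loops = 1.

1


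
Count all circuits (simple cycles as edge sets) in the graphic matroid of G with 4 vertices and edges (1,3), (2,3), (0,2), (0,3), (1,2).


A circuit in a graphic matroid = edge set of a simple cycle.
G has 4 vertices and 5 edges.
Enumerating all minimal edge subsets forming cycles...
Total circuits found: 3.

3


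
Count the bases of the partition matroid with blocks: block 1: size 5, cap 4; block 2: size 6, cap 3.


A basis picks exactly ci elements from block i.
Number of bases = product of C(|Si|, ci).
= C(5,4) * C(6,3)
= 5 * 20
= 100.

100


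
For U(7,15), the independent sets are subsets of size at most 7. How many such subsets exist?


Independent sets of U(7,15) are all subsets of size <= 7.
Count = C(15,0) + C(15,1) + C(15,2) + C(15,3) + C(15,4) + C(15,5) + C(15,6) + C(15,7)
     = 1 + 15 + 105 + 455 + 1365 + 3003 + 5005 + 6435
     = 16384.

16384


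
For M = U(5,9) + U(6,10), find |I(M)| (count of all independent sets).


For a direct sum, |I(M1+M2)| = |I(M1)| * |I(M2)|.
|I(U(5,9))| = sum C(9,k) for k=0..5 = 382.
|I(U(6,10))| = sum C(10,k) for k=0..6 = 848.
Total = 382 * 848 = 323936.

323936


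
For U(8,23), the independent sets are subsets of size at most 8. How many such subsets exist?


Independent sets of U(8,23) are all subsets of size <= 8.
Count = (23 choose 0) + (23 choose 1) + (23 choose 2) + (23 choose 3) + (23 choose 4) + (23 choose 5) + (23 choose 6) + (23 choose 7) + (23 choose 8)
     = 1 + 23 + 253 + 1771 + 8855 + 33649 + 100947 + 245157 + 490314
     = 880970.

880970


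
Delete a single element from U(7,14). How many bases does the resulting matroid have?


Deleting e from U(7,14) gives U(7,13) since n > r.
Bases of U(7,13) = (13 choose 7) = 1716.

1716


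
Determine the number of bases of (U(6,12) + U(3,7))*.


(M1+M2)* = M1* + M2*.
M1* = U(6,12), bases: C(12,6) = 924.
M2* = U(4,7), bases: C(7,4) = 35.
|B(M*)| = 924 * 35 = 32340.

32340


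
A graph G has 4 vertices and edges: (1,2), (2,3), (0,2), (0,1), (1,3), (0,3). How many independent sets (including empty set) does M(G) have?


An independent set in a graphic matroid is an acyclic edge subset.
G has 4 vertices and 6 edges.
Enumerate all 2^6 = 64 subsets, checking for acyclicity.
Total independent sets = 38.

38


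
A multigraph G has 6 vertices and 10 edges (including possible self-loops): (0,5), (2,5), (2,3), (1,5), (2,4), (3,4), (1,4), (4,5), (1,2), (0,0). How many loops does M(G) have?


In a graphic matroid, a loop is a self-loop edge (u,u) with rank 0.
Examining all 10 edges for self-loops...
Self-loops found: (0,0)
Number of loops = 1.

1


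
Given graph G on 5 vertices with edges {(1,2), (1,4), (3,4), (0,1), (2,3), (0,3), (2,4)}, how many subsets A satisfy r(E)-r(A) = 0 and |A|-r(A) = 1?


R(x,y) = sum over A in 2^E of x^(r(E)-r(A)) * y^(|A|-r(A)).
G has 5 vertices, 7 edges. r(E) = 4.
Enumerate all 2^7 = 128 subsets.
Count subsets with r(E)-r(A)=0 and |A|-r(A)=1: 20.

20


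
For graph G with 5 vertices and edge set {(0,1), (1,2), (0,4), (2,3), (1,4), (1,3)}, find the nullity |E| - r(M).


Cycle rank (nullity) = |E| - r(M) = |E| - (|V| - c).
|E| = 6, |V| = 5, c = 1.
Nullity = 6 - (5 - 1) = 6 - 4 = 2.

2


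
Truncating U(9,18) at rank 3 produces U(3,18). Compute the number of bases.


Truncating U(9,18) to rank 3 gives U(3,18).
Bases of U(3,18) are all 3-element subsets of 18 elements.
Number of bases = C(18,3) = (18 * 17 * 16) / (1 * 2 * 3) = 816.

816


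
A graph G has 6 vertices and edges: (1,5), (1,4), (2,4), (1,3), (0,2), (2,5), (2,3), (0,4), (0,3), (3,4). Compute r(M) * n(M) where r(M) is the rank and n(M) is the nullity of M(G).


r(M) = |V| - c = 6 - 1 = 5.
nullity = |E| - r(M) = 10 - 5 = 5.
Product = 5 * 5 = 25.

25


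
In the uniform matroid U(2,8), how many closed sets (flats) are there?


Flats of U(2,8): every subset of size < 2 is a flat, plus E itself.
Count = C(8,0) + C(8,1) + 1
     = 1 + 8 + 1
     = 10.

10


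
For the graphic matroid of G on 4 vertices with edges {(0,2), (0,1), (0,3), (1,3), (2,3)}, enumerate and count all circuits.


A circuit in a graphic matroid = edge set of a simple cycle.
G has 4 vertices and 5 edges.
Enumerating all minimal edge subsets forming cycles...
Total circuits found: 3.

3


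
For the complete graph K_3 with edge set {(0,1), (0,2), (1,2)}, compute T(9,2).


T(K_3; x,y) = x^2 + x + y.
T(9,2) = 81 + 9 + 2 = 92.

92


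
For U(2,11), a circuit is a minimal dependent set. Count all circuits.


In U(2,11), circuits are the (3)-element subsets.
Any set of 3 elements is dependent, and removing any one element gives
an independent set of size 2, so it is a minimal dependent set.
Number of circuits = (11 choose 3) = 165.

165


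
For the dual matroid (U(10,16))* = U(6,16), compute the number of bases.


The dual of U(r,n) is U(n-r, n) = U(6,16).
Bases of U(6,16) are all (6)-element subsets.
|B(M*)| = C(16,6) = 8008.

8008


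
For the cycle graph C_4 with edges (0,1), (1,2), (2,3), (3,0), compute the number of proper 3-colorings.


P(C_4, k) = (k-1)^4 + (-1)^4*(k-1).
P(3) = (2)^4 + 2
= 16 + 2 = 18.

18


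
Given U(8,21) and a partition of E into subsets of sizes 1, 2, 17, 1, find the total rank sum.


r(Ai) = min(|Ai|, 8) for each part.
Sum = min(1,8) + min(2,8) + min(17,8) + min(1,8)
    = 1 + 2 + 8 + 1
    = 12.

12


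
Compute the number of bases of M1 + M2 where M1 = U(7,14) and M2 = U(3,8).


Bases of a direct sum M1 + M2: |B| = |B(M1)| * |B(M2)|.
|B(U(7,14))| = C(14,7) = 3432.
|B(U(3,8))| = C(8,3) = 56.
Total bases = 3432 * 56 = 192192.

192192


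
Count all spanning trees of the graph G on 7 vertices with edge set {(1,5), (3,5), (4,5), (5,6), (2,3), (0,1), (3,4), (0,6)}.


By Kirchhoff's matrix tree theorem, the number of spanning trees equals
the determinant of any cofactor of the Laplacian matrix L.
G has 7 vertices and 8 edges.
Computing the (6 x 6) cofactor determinant gives 12.

12


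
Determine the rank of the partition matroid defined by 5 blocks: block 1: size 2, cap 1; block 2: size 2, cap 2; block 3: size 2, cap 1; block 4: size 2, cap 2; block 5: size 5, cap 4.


Rank of a partition matroid = sum of min(|Si|, ci) for each block.
= min(2,1) + min(2,2) + min(2,1) + min(2,2) + min(5,4)
= 1 + 2 + 1 + 2 + 4
= 10.

10


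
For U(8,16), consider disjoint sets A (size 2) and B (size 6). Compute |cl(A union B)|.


|A union B| = 2 + 6 = 8 (disjoint).
In U(8,16), cl(S) = S if |S| < 8, else cl(S) = E.
Since 8 >= 8, cl(A union B) = E.
|cl(A union B)| = 16.

16


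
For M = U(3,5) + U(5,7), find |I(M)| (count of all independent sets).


For a direct sum, |I(M1+M2)| = |I(M1)| * |I(M2)|.
|I(U(3,5))| = sum C(5,k) for k=0..3 = 26.
|I(U(5,7))| = sum C(7,k) for k=0..5 = 120.
Total = 26 * 120 = 3120.

3120


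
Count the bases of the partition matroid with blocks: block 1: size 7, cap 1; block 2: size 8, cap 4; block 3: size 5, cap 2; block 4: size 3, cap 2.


A basis picks exactly ci elements from block i.
Number of bases = product of C(|Si|, ci).
= C(7,1) * C(8,4) * C(5,2) * C(3,2)
= 7 * 70 * 10 * 3
= 14700.

14700


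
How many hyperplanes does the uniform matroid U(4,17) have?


Hyperplanes of U(4,17) are flats of rank 3.
In a uniform matroid, these are exactly the (3)-element subsets.
Count = (17 choose 3) = 680.

680


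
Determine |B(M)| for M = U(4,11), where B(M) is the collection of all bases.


Bases of U(4,11) are all 4-element subsets of the 11-element ground set.
Number of bases = C(11,4).
(11 choose 4) = 330.

330


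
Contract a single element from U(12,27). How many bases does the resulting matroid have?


Contracting e from U(12,27) gives U(11,26).
Bases of U(11,26) = C(26,11) = 26! / (11! * 15!) = 7726160.

7726160


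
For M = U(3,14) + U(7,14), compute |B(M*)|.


(M1+M2)* = M1* + M2*.
M1* = U(11,14), bases: C(14,11) = 364.
M2* = U(7,14), bases: C(14,7) = 3432.
|B(M*)| = 364 * 3432 = 1249248.

1249248


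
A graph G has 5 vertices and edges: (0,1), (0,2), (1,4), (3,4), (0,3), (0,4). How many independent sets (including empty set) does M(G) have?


An independent set in a graphic matroid is an acyclic edge subset.
G has 5 vertices and 6 edges.
Enumerate all 2^6 = 64 subsets, checking for acyclicity.
Total independent sets = 48.

48


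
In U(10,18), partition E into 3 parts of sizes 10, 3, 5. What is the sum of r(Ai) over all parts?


r(Ai) = min(|Ai|, 10) for each part.
Sum = min(10,10) + min(3,10) + min(5,10)
    = 10 + 3 + 5
    = 18.

18


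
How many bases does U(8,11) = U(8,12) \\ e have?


Deleting e from U(8,12) gives U(8,11) since n > r.
Bases of U(8,11) = C(11,8) = 165.

165


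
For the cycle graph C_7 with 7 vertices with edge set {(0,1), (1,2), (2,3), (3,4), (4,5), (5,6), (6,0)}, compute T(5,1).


T(C_7; x,y) = x + x^2 + ... + x^(6) + y.
T(5,1) = 5^1 + 5^2 + 5^3 + 5^4 + 5^5 + 5^6 + 1
= 5 + 25 + 125 + 625 + 3125 + 15625 + 1
= 19531.

19531


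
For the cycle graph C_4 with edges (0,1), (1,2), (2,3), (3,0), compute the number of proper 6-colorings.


P(C_4, k) = (k-1)^4 + (-1)^4*(k-1).
P(6) = (5)^4 + 5
= 625 + 5 = 630.

630


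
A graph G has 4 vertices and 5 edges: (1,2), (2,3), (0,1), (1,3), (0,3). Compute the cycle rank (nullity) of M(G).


Cycle rank (nullity) = |E| - r(M) = |E| - (|V| - c).
|E| = 5, |V| = 4, c = 1.
Nullity = 5 - (4 - 1) = 5 - 3 = 2.

2


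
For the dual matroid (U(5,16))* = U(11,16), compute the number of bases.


The dual of U(r,n) is U(n-r, n) = U(11,16).
Bases of U(11,16) are all (11)-element subsets.
|B(M*)| = (16 choose 11) = 4368.

4368


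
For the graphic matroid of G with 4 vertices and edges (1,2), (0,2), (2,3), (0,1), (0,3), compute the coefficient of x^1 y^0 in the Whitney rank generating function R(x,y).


R(x,y) = sum over A in 2^E of x^(r(E)-r(A)) * y^(|A|-r(A)).
G has 4 vertices, 5 edges. r(E) = 3.
Enumerate all 2^5 = 32 subsets.
Count subsets with r(E)-r(A)=1 and |A|-r(A)=0: 10.

10


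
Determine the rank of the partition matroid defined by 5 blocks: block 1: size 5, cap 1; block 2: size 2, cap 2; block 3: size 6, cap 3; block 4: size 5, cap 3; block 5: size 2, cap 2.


Rank of a partition matroid = sum of min(|Si|, ci) for each block.
= min(5,1) + min(2,2) + min(6,3) + min(5,3) + min(2,2)
= 1 + 2 + 3 + 3 + 2
= 11.

11


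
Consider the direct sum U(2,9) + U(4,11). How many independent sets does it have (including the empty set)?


For a direct sum, |I(M1+M2)| = |I(M1)| * |I(M2)|.
|I(U(2,9))| = sum C(9,k) for k=0..2 = 46.
|I(U(4,11))| = sum C(11,k) for k=0..4 = 562.
Total = 46 * 562 = 25852.

25852


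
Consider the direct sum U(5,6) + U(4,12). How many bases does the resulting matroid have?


Bases of a direct sum M1 + M2: |B| = |B(M1)| * |B(M2)|.
|B(U(5,6))| = C(6,5) = 6.
|B(U(4,12))| = C(12,4) = 495.
Total bases = 6 * 495 = 2970.

2970


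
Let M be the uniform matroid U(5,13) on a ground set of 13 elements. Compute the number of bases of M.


Bases of U(5,13) are all 5-element subsets of the 13-element ground set.
Number of bases = C(13,5).
C(13,5) = 1287.

1287


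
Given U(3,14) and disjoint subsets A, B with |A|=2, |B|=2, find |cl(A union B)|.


|A union B| = 2 + 2 = 4 (disjoint).
In U(3,14), cl(S) = S if |S| < 3, else cl(S) = E.
Since 4 >= 3, cl(A union B) = E.
|cl(A union B)| = 14.

14


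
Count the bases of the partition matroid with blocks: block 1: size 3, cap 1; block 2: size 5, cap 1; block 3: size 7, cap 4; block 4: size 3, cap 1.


A basis picks exactly ci elements from block i.
Number of bases = product of C(|Si|, ci).
= C(3,1) * C(5,1) * C(7,4) * C(3,1)
= 3 * 5 * 35 * 3
= 1575.

1575


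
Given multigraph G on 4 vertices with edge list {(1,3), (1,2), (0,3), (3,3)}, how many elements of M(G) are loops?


In a graphic matroid, a loop is a self-loop edge (u,u) with rank 0.
Examining all 4 edges for self-loops...
Self-loops found: (3,3)
Number of loops = 1.

1


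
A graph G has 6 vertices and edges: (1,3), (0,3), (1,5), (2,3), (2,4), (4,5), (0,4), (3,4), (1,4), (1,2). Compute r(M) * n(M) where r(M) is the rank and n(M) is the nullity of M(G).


r(M) = |V| - c = 6 - 1 = 5.
nullity = |E| - r(M) = 10 - 5 = 5.
Product = 5 * 5 = 25.

25


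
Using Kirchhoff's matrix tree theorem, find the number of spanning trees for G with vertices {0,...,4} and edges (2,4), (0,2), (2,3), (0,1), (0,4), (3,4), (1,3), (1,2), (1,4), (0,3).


By Kirchhoff's matrix tree theorem, the number of spanning trees equals
the determinant of any cofactor of the Laplacian matrix L.
G has 5 vertices and 10 edges.
Computing the (4 x 4) cofactor determinant gives 125.

125


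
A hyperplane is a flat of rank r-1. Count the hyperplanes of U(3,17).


Hyperplanes of U(3,17) are flats of rank 2.
In a uniform matroid, these are exactly the (2)-element subsets.
Count = (17 choose 2) = 136.

136


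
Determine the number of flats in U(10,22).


Flats of U(10,22): every subset of size < 10 is a flat, plus E itself.
Count = C(22,0) + C(22,1) + C(22,2) + C(22,3) + C(22,4) + C(22,5) + C(22,6) + C(22,7) + C(22,8) + C(22,9) + 1
     = 1 + 22 + 231 + 1540 + 7315 + 26334 + 74613 + 170544 + 319770 + 497420 + 1
     = 1097791.

1097791


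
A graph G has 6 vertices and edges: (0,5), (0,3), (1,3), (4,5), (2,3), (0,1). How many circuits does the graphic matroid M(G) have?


A circuit in a graphic matroid = edge set of a simple cycle.
G has 6 vertices and 6 edges.
Enumerating all minimal edge subsets forming cycles...
Total circuits found: 1.

1


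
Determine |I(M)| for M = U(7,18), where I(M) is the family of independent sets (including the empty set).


Independent sets of U(7,18) are all subsets of size <= 7.
Count = (18 choose 0) + (18 choose 1) + (18 choose 2) + (18 choose 3) + (18 choose 4) + (18 choose 5) + (18 choose 6) + (18 choose 7)
     = 1 + 18 + 153 + 816 + 3060 + 8568 + 18564 + 31824
     = 63004.

63004


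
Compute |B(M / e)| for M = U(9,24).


Contracting e from U(9,24) gives U(8,23).
Bases of U(8,23) = (23 choose 8) = 490314.

490314


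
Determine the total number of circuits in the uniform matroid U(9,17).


In U(9,17), circuits are the (10)-element subsets.
Any set of 10 elements is dependent, and removing any one element gives
an independent set of size 9, so it is a minimal dependent set.
Number of circuits = C(17,10) = 17! / (10! * 7!) = 19448.

19448


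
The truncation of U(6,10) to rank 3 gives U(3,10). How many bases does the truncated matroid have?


Truncating U(6,10) to rank 3 gives U(3,10).
Bases of U(3,10) are all 3-element subsets of 10 elements.
Number of bases = C(10,3) = 10! / (3! * 7!) = 120.

120


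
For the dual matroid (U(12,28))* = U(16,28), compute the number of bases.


The dual of U(r,n) is U(n-r, n) = U(16,28).
Bases of U(16,28) are all (16)-element subsets.
|B(M*)| = C(28,16) = 28! / (16! * 12!) = 30421755.

30421755


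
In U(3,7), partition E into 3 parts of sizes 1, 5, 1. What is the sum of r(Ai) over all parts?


r(Ai) = min(|Ai|, 3) for each part.
Sum = min(1,3) + min(5,3) + min(1,3)
    = 1 + 3 + 1
    = 5.

5


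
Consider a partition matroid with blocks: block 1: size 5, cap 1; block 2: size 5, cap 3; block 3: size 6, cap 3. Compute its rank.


Rank of a partition matroid = sum of min(|Si|, ci) for each block.
= min(5,1) + min(5,3) + min(6,3)
= 1 + 3 + 3
= 7.

7


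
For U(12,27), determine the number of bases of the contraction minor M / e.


Contracting e from U(12,27) gives U(11,26).
Bases of U(11,26) = (26 choose 11) = 7726160.

7726160


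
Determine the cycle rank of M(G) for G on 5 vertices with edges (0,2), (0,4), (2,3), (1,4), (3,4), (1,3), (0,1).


Cycle rank (nullity) = |E| - r(M) = |E| - (|V| - c).
|E| = 7, |V| = 5, c = 1.
Nullity = 7 - (5 - 1) = 7 - 4 = 3.

3


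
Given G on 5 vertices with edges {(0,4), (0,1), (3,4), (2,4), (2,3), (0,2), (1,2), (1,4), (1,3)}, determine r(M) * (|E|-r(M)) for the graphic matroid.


r(M) = |V| - c = 5 - 1 = 4.
nullity = |E| - r(M) = 9 - 4 = 5.
Product = 4 * 5 = 20.

20


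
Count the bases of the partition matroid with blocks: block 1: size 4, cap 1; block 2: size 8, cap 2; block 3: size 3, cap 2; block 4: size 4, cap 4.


A basis picks exactly ci elements from block i.
Number of bases = product of C(|Si|, ci).
= C(4,1) * C(8,2) * C(3,2) * C(4,4)
= 4 * 28 * 3 * 1
= 336.

336


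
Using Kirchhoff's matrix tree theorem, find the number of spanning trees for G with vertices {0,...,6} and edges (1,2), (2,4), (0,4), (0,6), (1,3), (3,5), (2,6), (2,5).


By Kirchhoff's matrix tree theorem, the number of spanning trees equals
the determinant of any cofactor of the Laplacian matrix L.
G has 7 vertices and 8 edges.
Computing the (6 x 6) cofactor determinant gives 16.

16


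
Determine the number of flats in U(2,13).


Flats of U(2,13): every subset of size < 2 is a flat, plus E itself.
Count = (13 choose 0) + (13 choose 1) + 1
     = 1 + 13 + 1
     = 15.

15


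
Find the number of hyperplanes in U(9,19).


Hyperplanes of U(9,19) are flats of rank 8.
In a uniform matroid, these are exactly the (8)-element subsets.
Count = C(19,8) = 19! / (8! * 11!) = 75582.

75582


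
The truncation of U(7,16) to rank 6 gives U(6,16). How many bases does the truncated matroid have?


Truncating U(7,16) to rank 6 gives U(6,16).
Bases of U(6,16) are all 6-element subsets of 16 elements.
Number of bases = (16 choose 6) = 8008.

8008


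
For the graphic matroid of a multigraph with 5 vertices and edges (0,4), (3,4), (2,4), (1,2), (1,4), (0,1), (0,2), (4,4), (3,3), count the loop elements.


In a graphic matroid, a loop is a self-loop edge (u,u) with rank 0.
Examining all 9 edges for self-loops...
Self-loops found: (4,4), (3,3)
Number of loops = 2.

2


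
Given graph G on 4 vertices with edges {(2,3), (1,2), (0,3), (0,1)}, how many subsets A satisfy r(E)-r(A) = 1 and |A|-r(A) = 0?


R(x,y) = sum over A in 2^E of x^(r(E)-r(A)) * y^(|A|-r(A)).
G has 4 vertices, 4 edges. r(E) = 3.
Enumerate all 2^4 = 16 subsets.
Count subsets with r(E)-r(A)=1 and |A|-r(A)=0: 6.

6


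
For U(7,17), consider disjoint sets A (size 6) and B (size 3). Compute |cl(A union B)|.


|A union B| = 6 + 3 = 9 (disjoint).
In U(7,17), cl(S) = S if |S| < 7, else cl(S) = E.
Since 9 >= 7, cl(A union B) = E.
|cl(A union B)| = 17.

17


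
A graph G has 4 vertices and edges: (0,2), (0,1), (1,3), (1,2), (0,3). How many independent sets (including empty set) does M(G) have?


An independent set in a graphic matroid is an acyclic edge subset.
G has 4 vertices and 5 edges.
Enumerate all 2^5 = 32 subsets, checking for acyclicity.
Total independent sets = 24.

24


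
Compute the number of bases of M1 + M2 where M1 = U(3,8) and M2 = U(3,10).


Bases of a direct sum M1 + M2: |B| = |B(M1)| * |B(M2)|.
|B(U(3,8))| = C(8,3) = 56.
|B(U(3,10))| = C(10,3) = 120.
Total bases = 56 * 120 = 6720.

6720


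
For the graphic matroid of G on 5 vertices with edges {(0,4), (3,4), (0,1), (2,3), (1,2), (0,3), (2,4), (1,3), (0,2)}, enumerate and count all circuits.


A circuit in a graphic matroid = edge set of a simple cycle.
G has 5 vertices and 9 edges.
Enumerating all minimal edge subsets forming cycles...
Total circuits found: 22.

22


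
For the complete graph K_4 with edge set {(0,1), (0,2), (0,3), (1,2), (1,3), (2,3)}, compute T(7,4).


T(K_4; x,y) = x^3 + 3x^2 + 4xy + 2x + y^3 + 3y^2 + 2y.
Substituting x=7, y=4:
= 343 + 147 + 112 + 14 + 64 + 48 + 8
= 736.

736


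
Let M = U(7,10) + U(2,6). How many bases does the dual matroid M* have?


(M1+M2)* = M1* + M2*.
M1* = U(3,10), bases: C(10,3) = 120.
M2* = U(4,6), bases: C(6,4) = 15.
|B(M*)| = 120 * 15 = 1800.

1800


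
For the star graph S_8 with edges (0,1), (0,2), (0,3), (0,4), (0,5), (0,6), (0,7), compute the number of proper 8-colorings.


P(tree, k) = k * (k-1)^(7) for any tree on 8 vertices.
P(8) = 8 * 7^7 = 8 * 823543 = 6588344.

6588344


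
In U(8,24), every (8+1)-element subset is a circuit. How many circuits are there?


In U(8,24), circuits are the (9)-element subsets.
Any set of 9 elements is dependent, and removing any one element gives
an independent set of size 8, so it is a minimal dependent set.
Number of circuits = C(24,9) = 24! / (9! * 15!) = 1307504.

1307504


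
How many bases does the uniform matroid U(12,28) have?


Bases of U(12,28) are all 12-element subsets of the 28-element ground set.
Number of bases = C(28,12).
C(28,12) = 30421755.

30421755


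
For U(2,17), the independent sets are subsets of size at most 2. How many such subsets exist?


Independent sets of U(2,17) are all subsets of size <= 2.
Count = C(17,0) + C(17,1) + C(17,2)
     = 1 + 17 + 136
     = 154.

154


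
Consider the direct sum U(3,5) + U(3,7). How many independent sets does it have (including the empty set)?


For a direct sum, |I(M1+M2)| = |I(M1)| * |I(M2)|.
|I(U(3,5))| = sum C(5,k) for k=0..3 = 26.
|I(U(3,7))| = sum C(7,k) for k=0..3 = 64.
Total = 26 * 64 = 1664.

1664


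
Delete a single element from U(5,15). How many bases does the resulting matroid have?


Deleting e from U(5,15) gives U(5,14) since n > r.
Bases of U(5,14) = (14 choose 5) = 2002.

2002


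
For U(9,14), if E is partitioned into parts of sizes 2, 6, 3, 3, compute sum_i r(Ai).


r(Ai) = min(|Ai|, 9) for each part.
Sum = min(2,9) + min(6,9) + min(3,9) + min(3,9)
    = 2 + 6 + 3 + 3
    = 14.

14


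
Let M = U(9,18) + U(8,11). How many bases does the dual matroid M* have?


(M1+M2)* = M1* + M2*.
M1* = U(9,18), bases: C(18,9) = 48620.
M2* = U(3,11), bases: C(11,3) = 165.
|B(M*)| = 48620 * 165 = 8022300.

8022300


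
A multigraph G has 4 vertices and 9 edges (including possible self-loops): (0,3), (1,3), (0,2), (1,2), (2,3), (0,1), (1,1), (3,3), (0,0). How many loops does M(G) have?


In a graphic matroid, a loop is a self-loop edge (u,u) with rank 0.
Examining all 9 edges for self-loops...
Self-loops found: (1,1), (3,3), (0,0)
Number of loops = 3.

3


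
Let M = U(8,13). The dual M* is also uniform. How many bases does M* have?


The dual of U(r,n) is U(n-r, n) = U(5,13).
Bases of U(5,13) are all (5)-element subsets.
|B(M*)| = C(13,5) = 1287.

1287


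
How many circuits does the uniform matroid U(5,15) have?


In U(5,15), circuits are the (6)-element subsets.
Any set of 6 elements is dependent, and removing any one element gives
an independent set of size 5, so it is a minimal dependent set.
Number of circuits = C(15,6) = 15! / (6! * 9!) = 5005.

5005


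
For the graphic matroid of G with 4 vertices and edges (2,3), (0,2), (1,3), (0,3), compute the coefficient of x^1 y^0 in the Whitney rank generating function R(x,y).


R(x,y) = sum over A in 2^E of x^(r(E)-r(A)) * y^(|A|-r(A)).
G has 4 vertices, 4 edges. r(E) = 3.
Enumerate all 2^4 = 16 subsets.
Count subsets with r(E)-r(A)=1 and |A|-r(A)=0: 6.

6


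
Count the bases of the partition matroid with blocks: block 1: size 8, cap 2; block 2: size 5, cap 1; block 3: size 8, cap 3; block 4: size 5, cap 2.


A basis picks exactly ci elements from block i.
Number of bases = product of C(|Si|, ci).
= C(8,2) * C(5,1) * C(8,3) * C(5,2)
= 28 * 5 * 56 * 10
= 78400.

78400


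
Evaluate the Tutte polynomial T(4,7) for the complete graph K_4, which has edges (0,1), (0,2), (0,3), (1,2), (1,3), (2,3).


T(K_4; x,y) = x^3 + 3x^2 + 4xy + 2x + y^3 + 3y^2 + 2y.
Substituting x=4, y=7:
= 64 + 48 + 112 + 8 + 343 + 147 + 14
= 736.

736


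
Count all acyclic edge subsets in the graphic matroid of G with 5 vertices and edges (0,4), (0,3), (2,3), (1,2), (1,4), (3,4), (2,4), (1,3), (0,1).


An independent set in a graphic matroid is an acyclic edge subset.
G has 5 vertices and 9 edges.
Enumerate all 2^9 = 512 subsets, checking for acyclicity.
Total independent sets = 198.

198


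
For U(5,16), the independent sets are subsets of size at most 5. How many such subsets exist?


Independent sets of U(5,16) are all subsets of size <= 5.
Count = C(16,0) + C(16,1) + C(16,2) + C(16,3) + C(16,4) + C(16,5)
     = 1 + 16 + 120 + 560 + 1820 + 4368
     = 6885.

6885


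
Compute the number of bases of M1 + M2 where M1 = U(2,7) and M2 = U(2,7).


Bases of a direct sum M1 + M2: |B| = |B(M1)| * |B(M2)|.
|B(U(2,7))| = C(7,2) = 21.
|B(U(2,7))| = C(7,2) = 21.
Total bases = 21 * 21 = 441.

441


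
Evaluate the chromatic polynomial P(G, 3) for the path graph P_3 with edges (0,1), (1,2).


P(P_3, k) = k * (k-1)^(2).
P(3) = 3 * 2^2 = 3 * 4 = 12.

12


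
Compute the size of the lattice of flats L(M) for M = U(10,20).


Flats of U(10,20): every subset of size < 10 is a flat, plus E itself.
Count = (20 choose 0) + (20 choose 1) + (20 choose 2) + (20 choose 3) + (20 choose 4) + (20 choose 5) + (20 choose 6) + (20 choose 7) + (20 choose 8) + (20 choose 9) + 1
     = 1 + 20 + 190 + 1140 + 4845 + 15504 + 38760 + 77520 + 125970 + 167960 + 1
     = 431911.

431911


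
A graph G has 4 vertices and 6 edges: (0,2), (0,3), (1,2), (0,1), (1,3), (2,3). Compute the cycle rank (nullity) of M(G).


Cycle rank (nullity) = |E| - r(M) = |E| - (|V| - c).
|E| = 6, |V| = 4, c = 1.
Nullity = 6 - (4 - 1) = 6 - 3 = 3.

3


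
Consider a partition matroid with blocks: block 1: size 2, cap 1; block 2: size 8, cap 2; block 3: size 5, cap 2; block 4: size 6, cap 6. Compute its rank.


Rank of a partition matroid = sum of min(|Si|, ci) for each block.
= min(2,1) + min(8,2) + min(5,2) + min(6,6)
= 1 + 2 + 2 + 6
= 11.

11


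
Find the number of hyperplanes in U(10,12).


Hyperplanes of U(10,12) are flats of rank 9.
In a uniform matroid, these are exactly the (9)-element subsets.
Count = C(12,9) = 12! / (9! * 3!) = 220.

220


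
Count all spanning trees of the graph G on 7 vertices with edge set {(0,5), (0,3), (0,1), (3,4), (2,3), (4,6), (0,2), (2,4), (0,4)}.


By Kirchhoff's matrix tree theorem, the number of spanning trees equals
the determinant of any cofactor of the Laplacian matrix L.
G has 7 vertices and 9 edges.
Computing the (6 x 6) cofactor determinant gives 16.

16
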